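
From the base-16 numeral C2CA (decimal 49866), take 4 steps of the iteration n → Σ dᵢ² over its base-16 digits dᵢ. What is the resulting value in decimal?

17

49866 = (12,2,12,10)_16 → 12² + 2² + 12² + 10² = 392
392 = (1,8,8)_16 → 1² + 8² + 8² = 129
129 = (8,1)_16 → 8² + 1² = 65
65 = (4,1)_16 → 4² + 1² = 17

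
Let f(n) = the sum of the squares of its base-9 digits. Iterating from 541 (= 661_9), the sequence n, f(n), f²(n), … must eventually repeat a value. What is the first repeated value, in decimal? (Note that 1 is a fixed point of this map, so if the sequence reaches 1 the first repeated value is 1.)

65

541 = (6,6,1)_9 → 73
73 = (8,1)_9 → 65
65 = (7,2)_9 → 53
53 = (5,8)_9 → 89
89 = (1,0,8)_9 → 65  — 65 already appeared earlier.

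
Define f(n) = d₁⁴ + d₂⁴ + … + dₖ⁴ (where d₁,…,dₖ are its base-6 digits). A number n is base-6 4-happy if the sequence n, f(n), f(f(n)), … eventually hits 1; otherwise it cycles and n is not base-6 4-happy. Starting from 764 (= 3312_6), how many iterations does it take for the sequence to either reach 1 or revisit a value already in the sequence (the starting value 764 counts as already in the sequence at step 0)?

764 = (3,3,1,2)_6 → 179
179 = (4,5,5)_6 → 1506
1506 = (1,0,5,5,0)_6 → 1251
1251 = (5,4,4,3)_6 → 1218
1218 = (5,3,5,0)_6 → 1331
1331 = (1,0,0,5,5)_6 → 1251  — 1251 repeats.
That took 6 steps.

6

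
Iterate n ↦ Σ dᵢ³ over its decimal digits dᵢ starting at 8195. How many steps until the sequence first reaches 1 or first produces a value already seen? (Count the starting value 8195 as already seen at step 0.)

8195 → 1367
1367 → 587
587 → 980
980 → 1241
1241 → 74
74 → 407
407 → 407  — 407 repeats.
That took 7 steps.

7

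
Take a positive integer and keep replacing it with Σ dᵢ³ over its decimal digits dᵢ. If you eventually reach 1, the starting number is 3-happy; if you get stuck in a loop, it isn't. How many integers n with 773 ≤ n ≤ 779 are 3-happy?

1

773: 773 → 713 → 371 → 371  — not 3-happy
774: 774 → 750 → 468 → 792 → 1080 → 513 → 153 → 153  — not 3-happy
775: 775 → 811 → 514 → 190 → 730 → 370 → 370  — not 3-happy
776: 776 → 902 → 737 → 713 → 371 → 371  — not 3-happy
777: 777 → 1029 → 738 → 882 → 1032 → 36 → 243 → 99 → 1458 → 702 → 351 → 153 → 153  — not 3-happy
778: 778 → 1198 → 1243 → 100 → 1  — 3-happy
779: 779 → 1415 → 191 → 731 → 371 → 371  — not 3-happy
3-happy: 778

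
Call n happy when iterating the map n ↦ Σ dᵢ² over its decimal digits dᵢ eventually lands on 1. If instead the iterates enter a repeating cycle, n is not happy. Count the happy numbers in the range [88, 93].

88: 88 → 128 → 69 → 117 → 51 → 26 → 40 → 16 → 37 → 58 → 89 → 145 → 42 → 20 → 4 → 16  — not happy
89: 89 → 145 → 42 → 20 → 4 → 16 → 37 → 58 → 89  — not happy
90: 90 → 81 → 65 → 61 → 37 → 58 → 89 → 145 → 42 → 20 → 4 → 16 → 37  — not happy
91: 91 → 82 → 68 → 100 → 1  — happy
92: 92 → 85 → 89 → 145 → 42 → 20 → 4 → 16 → 37 → 58 → 89  — not happy
93: 93 → 90 → 81 → 65 → 61 → 37 → 58 → 89 → 145 → 42 → 20 → 4 → 16 → 37  — not happy
happy: 91

1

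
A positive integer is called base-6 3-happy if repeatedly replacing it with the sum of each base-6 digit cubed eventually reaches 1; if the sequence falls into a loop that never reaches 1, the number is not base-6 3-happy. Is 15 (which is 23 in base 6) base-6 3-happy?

15 = (2,3)_6 → 35
35 = (5,5)_6 → 250
250 = (1,0,5,4)_6 → 190
190 = (5,1,4)_6 → 190  — 190 already seen; the sequence cycles without reaching 1.

not base-6 3-happy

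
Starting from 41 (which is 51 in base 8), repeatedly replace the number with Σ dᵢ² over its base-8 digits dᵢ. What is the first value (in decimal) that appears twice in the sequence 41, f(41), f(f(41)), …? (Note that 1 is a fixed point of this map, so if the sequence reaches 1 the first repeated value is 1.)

41 = (5,1)_8 → 5² + 1² = 25 + 1 = 26
26 = (3,2)_8 → 3² + 2² = 9 + 4 = 13
13 = (1,5)_8 → 1² + 5² = 1 + 25 = 26  — 26 already appeared earlier.

26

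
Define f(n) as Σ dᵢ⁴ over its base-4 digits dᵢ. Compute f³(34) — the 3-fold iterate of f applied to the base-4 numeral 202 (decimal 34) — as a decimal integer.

34 = (2,0,2)_4 → 2⁴ + 0⁴ + 2⁴ = 16 + 0 + 16 = 32
32 = (2,0,0)_4 → 2⁴ + 0⁴ + 0⁴ = 16 + 0 + 0 = 16
16 = (1,0,0)_4 → 1⁴ + 0⁴ + 0⁴ = 1 + 0 + 0 = 1

1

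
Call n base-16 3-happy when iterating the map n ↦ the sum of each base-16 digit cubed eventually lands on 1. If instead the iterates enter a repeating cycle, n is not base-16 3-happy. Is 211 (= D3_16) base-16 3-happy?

211 = (13,3)_16 → 13³ + 3³ = 2224
2224 = (8,11,0)_16 → 8³ + 11³ + 0³ = 1843
1843 = (7,3,3)_16 → 7³ + 3³ + 3³ = 397
397 = (1,8,13)_16 → 1³ + 8³ + 13³ = 2710
2710 = (10,9,6)_16 → 10³ + 9³ + 6³ = 1945
1945 = (7,9,9)_16 → 7³ + 9³ + 9³ = 1801
1801 = (7,0,9)_16 → 7³ + 0³ + 9³ = 1072
1072 = (4,3,0)_16 → 4³ + 3³ + 0³ = 91
91 = (5,11)_16 → 5³ + 11³ = 1456
1456 = (5,11,0)_16 → 5³ + 11³ + 0³ = 1456  — 1456 already seen; the sequence cycles without reaching 1.

not base-16 3-happy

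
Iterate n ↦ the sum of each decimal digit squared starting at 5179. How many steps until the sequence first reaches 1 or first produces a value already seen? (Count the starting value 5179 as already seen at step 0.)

12

5179 → 5² + 1² + 7² + 9² = 25 + 1 + 49 + 81 = 156
156 → 1² + 5² + 6² = 1 + 25 + 36 = 62
62 → 6² + 2² = 36 + 4 = 40
40 → 4² + 0² = 16 + 0 = 16
16 → 1² + 6² = 1 + 36 = 37
37 → 3² + 7² = 9 + 49 = 58
58 → 5² + 8² = 25 + 64 = 89
89 → 8² + 9² = 64 + 81 = 145
145 → 1² + 4² + 5² = 1 + 16 + 25 = 42
42 → 4² + 2² = 16 + 4 = 20
20 → 2² + 0² = 4 + 0 = 4
4 → 4² = 16  — 16 repeats.
That took 12 steps.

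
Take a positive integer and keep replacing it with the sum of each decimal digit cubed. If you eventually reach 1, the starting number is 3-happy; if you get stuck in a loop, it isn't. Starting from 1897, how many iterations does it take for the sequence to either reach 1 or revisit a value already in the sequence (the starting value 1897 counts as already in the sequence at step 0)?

10

1897 → 1³ + 8³ + 9³ + 7³ = 1 + 512 + 729 + 343 = 1585
1585 → 1³ + 5³ + 8³ + 5³ = 1 + 125 + 512 + 125 = 763
763 → 7³ + 6³ + 3³ = 343 + 216 + 27 = 586
586 → 5³ + 8³ + 6³ = 125 + 512 + 216 = 853
853 → 8³ + 5³ + 3³ = 512 + 125 + 27 = 664
664 → 6³ + 6³ + 4³ = 216 + 216 + 64 = 496
496 → 4³ + 9³ + 6³ = 64 + 729 + 216 = 1009
1009 → 1³ + 0³ + 0³ + 9³ = 1 + 0 + 0 + 729 = 730
730 → 7³ + 3³ + 0³ = 343 + 27 + 0 = 370
370 → 3³ + 7³ + 0³ = 27 + 343 + 0 = 370  — 370 repeats.
That took 10 steps.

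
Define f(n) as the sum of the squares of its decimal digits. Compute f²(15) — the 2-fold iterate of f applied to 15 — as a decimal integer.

15 → 26
26 → 40

40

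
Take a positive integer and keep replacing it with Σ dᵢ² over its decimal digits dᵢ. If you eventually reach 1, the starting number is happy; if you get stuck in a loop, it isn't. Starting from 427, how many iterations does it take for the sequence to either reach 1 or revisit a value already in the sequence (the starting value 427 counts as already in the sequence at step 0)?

14

427 → 4² + 2² + 7² = 16 + 4 + 49 = 69
69 → 6² + 9² = 36 + 81 = 117
117 → 1² + 1² + 7² = 1 + 1 + 49 = 51
51 → 5² + 1² = 25 + 1 = 26
26 → 2² + 6² = 4 + 36 = 40
40 → 4² + 0² = 16 + 0 = 16
16 → 1² + 6² = 1 + 36 = 37
37 → 3² + 7² = 9 + 49 = 58
58 → 5² + 8² = 25 + 64 = 89
89 → 8² + 9² = 64 + 81 = 145
145 → 1² + 4² + 5² = 1 + 16 + 25 = 42
42 → 4² + 2² = 16 + 4 = 20
20 → 2² + 0² = 4 + 0 = 4
4 → 4² = 16  — 16 repeats.
That took 14 steps.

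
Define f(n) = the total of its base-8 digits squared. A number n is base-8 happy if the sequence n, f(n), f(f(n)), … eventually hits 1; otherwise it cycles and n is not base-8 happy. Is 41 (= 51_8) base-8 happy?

41 = (5,1)_8 → 26
26 = (3,2)_8 → 13
13 = (1,5)_8 → 26  — 26 already seen; the sequence cycles without reaching 1.

not base-8 happy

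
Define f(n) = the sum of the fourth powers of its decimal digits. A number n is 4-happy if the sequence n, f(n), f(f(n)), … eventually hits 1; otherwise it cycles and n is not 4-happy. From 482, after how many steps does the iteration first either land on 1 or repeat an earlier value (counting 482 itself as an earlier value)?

482 → 4⁴ + 8⁴ + 2⁴ = 4368
4368 → 4⁴ + 3⁴ + 6⁴ + 8⁴ = 5729
5729 → 5⁴ + 7⁴ + 2⁴ + 9⁴ = 9603
9603 → 9⁴ + 6⁴ + 0⁴ + 3⁴ = 7938
7938 → 7⁴ + 9⁴ + 3⁴ + 8⁴ = 13139
13139 → 1⁴ + 3⁴ + 1⁴ + 3⁴ + 9⁴ = 6725
6725 → 6⁴ + 7⁴ + 2⁴ + 5⁴ = 4338
4338 → 4⁴ + 3⁴ + 3⁴ + 8⁴ = 4514
4514 → 4⁴ + 5⁴ + 1⁴ + 4⁴ = 1138
1138 → 1⁴ + 1⁴ + 3⁴ + 8⁴ = 4179
4179 → 4⁴ + 1⁴ + 7⁴ + 9⁴ = 9219
9219 → 9⁴ + 2⁴ + 1⁴ + 9⁴ = 13139  — 13139 repeats.
That took 12 steps.

12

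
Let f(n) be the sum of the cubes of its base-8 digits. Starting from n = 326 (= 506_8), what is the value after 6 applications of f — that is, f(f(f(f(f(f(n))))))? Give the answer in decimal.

326 = (5,0,6)_8 → 5³ + 0³ + 6³ = 125 + 0 + 216 = 341
341 = (5,2,5)_8 → 5³ + 2³ + 5³ = 125 + 8 + 125 = 258
258 = (4,0,2)_8 → 4³ + 0³ + 2³ = 64 + 0 + 8 = 72
72 = (1,1,0)_8 → 1³ + 1³ + 0³ = 1 + 1 + 0 = 2
2 = (2)_8 → 2³ = 8
8 = (1,0)_8 → 1³ + 0³ = 1 + 0 = 1

1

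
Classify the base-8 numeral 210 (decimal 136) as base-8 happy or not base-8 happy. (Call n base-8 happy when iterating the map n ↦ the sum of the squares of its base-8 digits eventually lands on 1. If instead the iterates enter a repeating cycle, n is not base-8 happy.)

not base-8 happy

136 = (2,1,0)_8 → 2² + 1² + 0² = 5
5 = (5)_8 → 5² = 25
25 = (3,1)_8 → 3² + 1² = 10
10 = (1,2)_8 → 1² + 2² = 5  — 5 already seen; the sequence cycles without reaching 1.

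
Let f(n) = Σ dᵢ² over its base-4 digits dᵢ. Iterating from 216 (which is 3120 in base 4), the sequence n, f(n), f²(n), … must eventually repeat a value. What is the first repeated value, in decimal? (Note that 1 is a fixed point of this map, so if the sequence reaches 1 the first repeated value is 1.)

216 = (3,1,2,0)_4 → 3² + 1² + 2² + 0² = 14
14 = (3,2)_4 → 3² + 2² = 13
13 = (3,1)_4 → 3² + 1² = 10
10 = (2,2)_4 → 2² + 2² = 8
8 = (2,0)_4 → 2² + 0² = 4
4 = (1,0)_4 → 1² + 0² = 1  — reached the fixed point 1.
1 → 1, so 1 is the first repeated value.

1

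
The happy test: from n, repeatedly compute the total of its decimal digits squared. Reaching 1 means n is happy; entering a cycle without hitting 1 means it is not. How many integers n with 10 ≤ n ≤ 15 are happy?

10: 10 → 1  — happy
11: 11 → 2 → 4 → 16 → 37 → 58 → 89 → 145 → 42 → 20 → 4  — not happy
12: 12 → 5 → 25 → 29 → 85 → 89 → 145 → 42 → 20 → 4 → 16 → 37 → 58 → 89  — not happy
13: 13 → 10 → 1  — happy
14: 14 → 17 → 50 → 25 → 29 → 85 → 89 → 145 → 42 → 20 → 4 → 16 → 37 → 58 → 89  — not happy
15: 15 → 26 → 40 → 16 → 37 → 58 → 89 → 145 → 42 → 20 → 4 → 16  — not happy
happy: 10, 13

2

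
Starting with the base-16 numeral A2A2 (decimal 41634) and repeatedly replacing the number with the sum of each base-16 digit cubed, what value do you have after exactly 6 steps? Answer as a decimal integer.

1737

41634 = (10,2,10,2)_16 → 10³ + 2³ + 10³ + 2³ = 1000 + 8 + 1000 + 8 = 2016
2016 = (7,14,0)_16 → 7³ + 14³ + 0³ = 343 + 2744 + 0 = 3087
3087 = (12,0,15)_16 → 12³ + 0³ + 15³ = 1728 + 0 + 3375 = 5103
5103 = (1,3,14,15)_16 → 1³ + 3³ + 14³ + 15³ = 1 + 27 + 2744 + 3375 = 6147
6147 = (1,8,0,3)_16 → 1³ + 8³ + 0³ + 3³ = 1 + 512 + 0 + 27 = 540
540 = (2,1,12)_16 → 2³ + 1³ + 12³ = 8 + 1 + 1728 = 1737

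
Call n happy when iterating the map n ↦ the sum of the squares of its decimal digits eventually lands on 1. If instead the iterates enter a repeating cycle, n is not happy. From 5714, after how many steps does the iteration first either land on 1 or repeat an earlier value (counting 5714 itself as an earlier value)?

5

5714 → 5² + 7² + 1² + 4² = 91
91 → 9² + 1² = 82
82 → 8² + 2² = 68
68 → 6² + 8² = 100
100 → 1² + 0² + 0² = 1  — reached 1.
That took 5 steps.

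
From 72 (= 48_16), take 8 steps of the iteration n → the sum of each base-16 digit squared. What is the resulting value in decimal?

72 = (4,8)_16 → 4² + 8² = 80
80 = (5,0)_16 → 5² + 0² = 25
25 = (1,9)_16 → 1² + 9² = 82
82 = (5,2)_16 → 5² + 2² = 29
29 = (1,13)_16 → 1² + 13² = 170
170 = (10,10)_16 → 10² + 10² = 200
200 = (12,8)_16 → 12² + 8² = 208
208 = (13,0)_16 → 13² + 0² = 169

169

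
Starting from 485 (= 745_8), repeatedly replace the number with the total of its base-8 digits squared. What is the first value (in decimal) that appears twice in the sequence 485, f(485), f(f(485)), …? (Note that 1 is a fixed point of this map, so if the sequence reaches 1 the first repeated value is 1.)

485 = (7,4,5)_8 → 7² + 4² + 5² = 90
90 = (1,3,2)_8 → 1² + 3² + 2² = 14
14 = (1,6)_8 → 1² + 6² = 37
37 = (4,5)_8 → 4² + 5² = 41
41 = (5,1)_8 → 5² + 1² = 26
26 = (3,2)_8 → 3² + 2² = 13
13 = (1,5)_8 → 1² + 5² = 26  — 26 already appeared earlier.

26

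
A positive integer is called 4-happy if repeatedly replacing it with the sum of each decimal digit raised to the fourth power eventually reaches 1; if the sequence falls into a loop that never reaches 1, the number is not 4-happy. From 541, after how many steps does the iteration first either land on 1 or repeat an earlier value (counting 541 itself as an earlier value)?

3

541 → 5⁴ + 4⁴ + 1⁴ = 882
882 → 8⁴ + 8⁴ + 2⁴ = 8208
8208 → 8⁴ + 2⁴ + 0⁴ + 8⁴ = 8208  — 8208 repeats.
That took 3 steps.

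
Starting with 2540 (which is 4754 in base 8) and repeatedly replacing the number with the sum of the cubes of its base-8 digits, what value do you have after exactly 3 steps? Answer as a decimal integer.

10

2540 = (4,7,5,4)_8 → 4³ + 7³ + 5³ + 4³ = 64 + 343 + 125 + 64 = 596
596 = (1,1,2,4)_8 → 1³ + 1³ + 2³ + 4³ = 1 + 1 + 8 + 64 = 74
74 = (1,1,2)_8 → 1³ + 1³ + 2³ = 1 + 1 + 8 = 10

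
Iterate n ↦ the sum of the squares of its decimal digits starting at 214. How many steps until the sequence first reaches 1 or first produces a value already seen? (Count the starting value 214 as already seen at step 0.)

14

214 → 2² + 1² + 4² = 21
21 → 2² + 1² = 5
5 → 5² = 25
25 → 2² + 5² = 29
29 → 2² + 9² = 85
85 → 8² + 5² = 89
89 → 8² + 9² = 145
145 → 1² + 4² + 5² = 42
42 → 4² + 2² = 20
20 → 2² + 0² = 4
4 → 4² = 16
16 → 1² + 6² = 37
37 → 3² + 7² = 58
58 → 5² + 8² = 89  — 89 repeats.
That took 14 steps.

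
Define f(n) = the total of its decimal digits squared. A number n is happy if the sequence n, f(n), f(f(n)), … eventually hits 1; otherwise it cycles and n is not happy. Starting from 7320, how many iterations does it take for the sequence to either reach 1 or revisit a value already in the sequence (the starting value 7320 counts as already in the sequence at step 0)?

11

7320 → 7² + 3² + 2² + 0² = 49 + 9 + 4 + 0 = 62
62 → 6² + 2² = 36 + 4 = 40
40 → 4² + 0² = 16 + 0 = 16
16 → 1² + 6² = 1 + 36 = 37
37 → 3² + 7² = 9 + 49 = 58
58 → 5² + 8² = 25 + 64 = 89
89 → 8² + 9² = 64 + 81 = 145
145 → 1² + 4² + 5² = 1 + 16 + 25 = 42
42 → 4² + 2² = 16 + 4 = 20
20 → 2² + 0² = 4 + 0 = 4
4 → 4² = 16  — 16 repeats.
That took 11 steps.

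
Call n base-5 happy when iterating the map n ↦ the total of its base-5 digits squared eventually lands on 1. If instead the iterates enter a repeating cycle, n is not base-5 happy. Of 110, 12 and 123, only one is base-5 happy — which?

110: 110 → 20 → 16 → 10 → 4 → 16  — repeats 16 (not base-5 happy)
12: 12 → 8 → 10 → 4 → 16 → 10  — repeats 10 (not base-5 happy)
123: 123 → 41 → 11 → 5 → 1  — reaches 1 (base-5 happy)

123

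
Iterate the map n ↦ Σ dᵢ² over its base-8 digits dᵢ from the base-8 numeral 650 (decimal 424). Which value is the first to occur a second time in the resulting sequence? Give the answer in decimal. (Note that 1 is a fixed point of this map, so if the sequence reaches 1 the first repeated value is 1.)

16

424 = (6,5,0)_8 → 6² + 5² + 0² = 61
61 = (7,5)_8 → 7² + 5² = 74
74 = (1,1,2)_8 → 1² + 1² + 2² = 6
6 = (6)_8 → 6² = 36
36 = (4,4)_8 → 4² + 4² = 32
32 = (4,0)_8 → 4² + 0² = 16
16 = (2,0)_8 → 2² + 0² = 4
4 = (4)_8 → 4² = 16  — 16 already appeared earlier.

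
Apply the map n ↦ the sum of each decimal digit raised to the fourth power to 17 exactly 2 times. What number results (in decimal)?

288

17 → 2402
2402 → 288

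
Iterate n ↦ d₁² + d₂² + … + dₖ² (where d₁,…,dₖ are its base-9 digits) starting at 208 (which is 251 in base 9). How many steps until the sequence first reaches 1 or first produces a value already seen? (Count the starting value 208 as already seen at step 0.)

6

208 = (2,5,1)_9 → 2² + 5² + 1² = 30
30 = (3,3)_9 → 3² + 3² = 18
18 = (2,0)_9 → 2² + 0² = 4
4 = (4)_9 → 4² = 16
16 = (1,7)_9 → 1² + 7² = 50
50 = (5,5)_9 → 5² + 5² = 50  — 50 repeats.
That took 6 steps.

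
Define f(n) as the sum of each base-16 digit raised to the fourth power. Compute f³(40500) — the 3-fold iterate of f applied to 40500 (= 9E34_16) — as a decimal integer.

6914

40500 = (9,14,3,4)_16 → 9⁴ + 14⁴ + 3⁴ + 4⁴ = 45314
45314 = (11,1,0,2)_16 → 11⁴ + 1⁴ + 0⁴ + 2⁴ = 14658
14658 = (3,9,4,2)_16 → 3⁴ + 9⁴ + 4⁴ + 2⁴ = 6914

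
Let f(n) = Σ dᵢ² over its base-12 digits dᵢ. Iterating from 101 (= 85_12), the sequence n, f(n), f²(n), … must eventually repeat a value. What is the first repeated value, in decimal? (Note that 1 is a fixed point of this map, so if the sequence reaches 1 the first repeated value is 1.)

101 = (8,5)_12 → 8² + 5² = 89
89 = (7,5)_12 → 7² + 5² = 74
74 = (6,2)_12 → 6² + 2² = 40
40 = (3,4)_12 → 3² + 4² = 25
25 = (2,1)_12 → 2² + 1² = 5
5 = (5)_12 → 5² = 25  — 25 already appeared earlier.

25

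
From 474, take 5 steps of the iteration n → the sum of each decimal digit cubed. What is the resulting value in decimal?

474 → 4³ + 7³ + 4³ = 64 + 343 + 64 = 471
471 → 4³ + 7³ + 1³ = 64 + 343 + 1 = 408
408 → 4³ + 0³ + 8³ = 64 + 0 + 512 = 576
576 → 5³ + 7³ + 6³ = 125 + 343 + 216 = 684
684 → 6³ + 8³ + 4³ = 216 + 512 + 64 = 792

792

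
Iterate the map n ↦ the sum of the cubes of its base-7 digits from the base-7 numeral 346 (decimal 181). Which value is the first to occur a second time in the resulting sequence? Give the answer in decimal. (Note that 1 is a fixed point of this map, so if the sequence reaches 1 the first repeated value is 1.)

181 = (3,4,6)_7 → 3³ + 4³ + 6³ = 27 + 64 + 216 = 307
307 = (6,1,6)_7 → 6³ + 1³ + 6³ = 216 + 1 + 216 = 433
433 = (1,1,5,6)_7 → 1³ + 1³ + 5³ + 6³ = 1 + 1 + 125 + 216 = 343
343 = (1,0,0,0)_7 → 1³ + 0³ + 0³ + 0³ = 1 + 0 + 0 + 0 = 1  — reached the fixed point 1.
1 → 1, so 1 is the first repeated value.

1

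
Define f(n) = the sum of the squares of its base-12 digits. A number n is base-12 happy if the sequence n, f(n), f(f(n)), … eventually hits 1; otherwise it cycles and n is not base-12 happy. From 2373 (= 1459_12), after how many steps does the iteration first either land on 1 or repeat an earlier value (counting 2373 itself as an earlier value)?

9

2373 = (1,4,5,9)_12 → 1² + 4² + 5² + 9² = 1 + 16 + 25 + 81 = 123
123 = (10,3)_12 → 10² + 3² = 100 + 9 = 109
109 = (9,1)_12 → 9² + 1² = 81 + 1 = 82
82 = (6,10)_12 → 6² + 10² = 36 + 100 = 136
136 = (11,4)_12 → 11² + 4² = 121 + 16 = 137
137 = (11,5)_12 → 11² + 5² = 121 + 25 = 146
146 = (1,0,2)_12 → 1² + 0² + 2² = 1 + 0 + 4 = 5
5 = (5)_12 → 5² = 25
25 = (2,1)_12 → 2² + 1² = 4 + 1 = 5  — 5 repeats.
That took 9 steps.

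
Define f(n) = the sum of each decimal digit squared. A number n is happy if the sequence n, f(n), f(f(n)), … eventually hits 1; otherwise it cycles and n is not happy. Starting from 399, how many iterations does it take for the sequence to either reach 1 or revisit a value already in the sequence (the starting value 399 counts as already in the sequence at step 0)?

13

399 → 3² + 9² + 9² = 171
171 → 1² + 7² + 1² = 51
51 → 5² + 1² = 26
26 → 2² + 6² = 40
40 → 4² + 0² = 16
16 → 1² + 6² = 37
37 → 3² + 7² = 58
58 → 5² + 8² = 89
89 → 8² + 9² = 145
145 → 1² + 4² + 5² = 42
42 → 4² + 2² = 20
20 → 2² + 0² = 4
4 → 4² = 16  — 16 repeats.
That took 13 steps.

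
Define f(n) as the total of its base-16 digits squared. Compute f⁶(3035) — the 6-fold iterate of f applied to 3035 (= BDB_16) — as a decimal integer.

3035 = (11,13,11)_16 → 11² + 13² + 11² = 121 + 169 + 121 = 411
411 = (1,9,11)_16 → 1² + 9² + 11² = 1 + 81 + 121 = 203
203 = (12,11)_16 → 12² + 11² = 144 + 121 = 265
265 = (1,0,9)_16 → 1² + 0² + 9² = 1 + 0 + 81 = 82
82 = (5,2)_16 → 5² + 2² = 25 + 4 = 29
29 = (1,13)_16 → 1² + 13² = 1 + 169 = 170

170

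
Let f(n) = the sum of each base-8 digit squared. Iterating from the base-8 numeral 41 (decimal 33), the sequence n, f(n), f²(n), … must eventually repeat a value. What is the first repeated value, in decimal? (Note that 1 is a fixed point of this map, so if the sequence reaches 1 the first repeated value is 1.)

5

33 = (4,1)_8 → 4² + 1² = 16 + 1 = 17
17 = (2,1)_8 → 2² + 1² = 4 + 1 = 5
5 = (5)_8 → 5² = 25
25 = (3,1)_8 → 3² + 1² = 9 + 1 = 10
10 = (1,2)_8 → 1² + 2² = 1 + 4 = 5  — 5 already appeared earlier.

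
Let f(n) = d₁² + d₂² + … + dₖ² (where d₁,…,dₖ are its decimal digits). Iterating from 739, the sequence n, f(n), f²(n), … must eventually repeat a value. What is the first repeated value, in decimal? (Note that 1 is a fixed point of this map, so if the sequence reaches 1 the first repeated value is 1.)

1

739 → 7² + 3² + 9² = 139
139 → 1² + 3² + 9² = 91
91 → 9² + 1² = 82
82 → 8² + 2² = 68
68 → 6² + 8² = 100
100 → 1² + 0² + 0² = 1  — reached the fixed point 1.
1 → 1, so 1 is the first repeated value.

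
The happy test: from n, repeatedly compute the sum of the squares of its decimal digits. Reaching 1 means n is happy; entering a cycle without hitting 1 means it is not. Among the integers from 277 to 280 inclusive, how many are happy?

277: 277 → 102 → 5 → 25 → 29 → 85 → 89 → 145 → 42 → 20 → 4 → 16 → 37 → 58 → 89  (repeats 89)
278: 278 → 117 → 51 → 26 → 40 → 16 → 37 → 58 → 89 → 145 → 42 → 20 → 4 → 16  (repeats 16)
279: 279 → 134 → 26 → 40 → 16 → 37 → 58 → 89 → 145 → 42 → 20 → 4 → 16  (repeats 16)
280: 280 → 68 → 100 → 1  (reaches 1)
happy: 280

1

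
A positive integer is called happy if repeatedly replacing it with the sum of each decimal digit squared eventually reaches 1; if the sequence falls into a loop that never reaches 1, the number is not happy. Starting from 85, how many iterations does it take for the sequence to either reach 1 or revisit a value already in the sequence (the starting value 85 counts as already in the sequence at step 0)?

85 → 8² + 5² = 64 + 25 = 89
89 → 8² + 9² = 64 + 81 = 145
145 → 1² + 4² + 5² = 1 + 16 + 25 = 42
42 → 4² + 2² = 16 + 4 = 20
20 → 2² + 0² = 4 + 0 = 4
4 → 4² = 16
16 → 1² + 6² = 1 + 36 = 37
37 → 3² + 7² = 9 + 49 = 58
58 → 5² + 8² = 25 + 64 = 89  — 89 repeats.
That took 9 steps.

9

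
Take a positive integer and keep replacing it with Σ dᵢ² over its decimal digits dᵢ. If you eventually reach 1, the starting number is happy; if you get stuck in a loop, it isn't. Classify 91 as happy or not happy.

91 → 9² + 1² = 81 + 1 = 82
82 → 8² + 2² = 64 + 4 = 68
68 → 6² + 8² = 36 + 64 = 100
100 → 1² + 0² + 0² = 1 + 0 + 0 = 1  — reached 1.

happy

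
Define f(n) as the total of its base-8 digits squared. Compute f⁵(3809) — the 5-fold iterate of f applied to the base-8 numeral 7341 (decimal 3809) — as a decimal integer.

25

3809 = (7,3,4,1)_8 → 7² + 3² + 4² + 1² = 49 + 9 + 16 + 1 = 75
75 = (1,1,3)_8 → 1² + 1² + 3² = 1 + 1 + 9 = 11
11 = (1,3)_8 → 1² + 3² = 1 + 9 = 10
10 = (1,2)_8 → 1² + 2² = 1 + 4 = 5
5 = (5)_8 → 5² = 25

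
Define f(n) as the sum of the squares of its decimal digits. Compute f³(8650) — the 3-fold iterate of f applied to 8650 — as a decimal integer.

9

8650 → 8² + 6² + 5² + 0² = 64 + 36 + 25 + 0 = 125
125 → 1² + 2² + 5² = 1 + 4 + 25 = 30
30 → 3² + 0² = 9 + 0 = 9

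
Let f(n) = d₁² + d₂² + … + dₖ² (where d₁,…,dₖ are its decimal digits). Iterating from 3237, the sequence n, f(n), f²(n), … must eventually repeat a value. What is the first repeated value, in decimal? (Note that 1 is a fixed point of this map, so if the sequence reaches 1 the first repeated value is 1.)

89

3237 → 3² + 2² + 3² + 7² = 9 + 4 + 9 + 49 = 71
71 → 7² + 1² = 49 + 1 = 50
50 → 5² + 0² = 25 + 0 = 25
25 → 2² + 5² = 4 + 25 = 29
29 → 2² + 9² = 4 + 81 = 85
85 → 8² + 5² = 64 + 25 = 89
89 → 8² + 9² = 64 + 81 = 145
145 → 1² + 4² + 5² = 1 + 16 + 25 = 42
42 → 4² + 2² = 16 + 4 = 20
20 → 2² + 0² = 4 + 0 = 4
4 → 4² = 16
16 → 1² + 6² = 1 + 36 = 37
37 → 3² + 7² = 9 + 49 = 58
58 → 5² + 8² = 25 + 64 = 89  — 89 already appeared earlier.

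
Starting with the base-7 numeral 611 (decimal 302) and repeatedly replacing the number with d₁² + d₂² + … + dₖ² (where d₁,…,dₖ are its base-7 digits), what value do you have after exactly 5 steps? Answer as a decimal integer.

10

302 = (6,1,1)_7 → 6² + 1² + 1² = 38
38 = (5,3)_7 → 5² + 3² = 34
34 = (4,6)_7 → 4² + 6² = 52
52 = (1,0,3)_7 → 1² + 0² + 3² = 10
10 = (1,3)_7 → 1² + 3² = 10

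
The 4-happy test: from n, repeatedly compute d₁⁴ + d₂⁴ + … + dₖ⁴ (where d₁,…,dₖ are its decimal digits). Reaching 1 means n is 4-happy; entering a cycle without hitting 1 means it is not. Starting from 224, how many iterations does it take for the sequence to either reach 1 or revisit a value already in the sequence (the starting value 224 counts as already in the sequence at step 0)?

224 → 288
288 → 8208
8208 → 8208  — 8208 repeats.
That took 3 steps.

3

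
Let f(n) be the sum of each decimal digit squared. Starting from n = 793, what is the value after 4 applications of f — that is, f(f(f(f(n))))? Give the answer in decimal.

68

793 → 139
139 → 91
91 → 82
82 → 68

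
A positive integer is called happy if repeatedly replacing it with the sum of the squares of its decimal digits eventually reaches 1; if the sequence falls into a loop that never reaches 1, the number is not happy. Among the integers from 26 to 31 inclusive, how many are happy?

26: 26 → 40 → 16 → 37 → 58 → 89 → 145 → 42 → 20 → 4 → 16  (repeats 16)
27: 27 → 53 → 34 → 25 → 29 → 85 → 89 → 145 → 42 → 20 → 4 → 16 → 37 → 58 → 89  (repeats 89)
28: 28 → 68 → 100 → 1  (reaches 1)
29: 29 → 85 → 89 → 145 → 42 → 20 → 4 → 16 → 37 → 58 → 89  (repeats 89)
30: 30 → 9 → 81 → 65 → 61 → 37 → 58 → 89 → 145 → 42 → 20 → 4 → 16 → 37  (repeats 37)
31: 31 → 10 → 1  (reaches 1)
happy: 28, 31

2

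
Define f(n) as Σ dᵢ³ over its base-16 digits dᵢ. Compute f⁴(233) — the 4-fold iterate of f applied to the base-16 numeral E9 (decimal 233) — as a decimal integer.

1055

233 = (14,9)_16 → 14³ + 9³ = 3473
3473 = (13,9,1)_16 → 13³ + 9³ + 1³ = 2927
2927 = (11,6,15)_16 → 11³ + 6³ + 15³ = 4922
4922 = (1,3,3,10)_16 → 1³ + 3³ + 3³ + 10³ = 1055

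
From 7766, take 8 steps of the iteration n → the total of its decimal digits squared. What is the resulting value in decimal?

42

7766 → 7² + 7² + 6² + 6² = 49 + 49 + 36 + 36 = 170
170 → 1² + 7² + 0² = 1 + 49 + 0 = 50
50 → 5² + 0² = 25 + 0 = 25
25 → 2² + 5² = 4 + 25 = 29
29 → 2² + 9² = 4 + 81 = 85
85 → 8² + 5² = 64 + 25 = 89
89 → 8² + 9² = 64 + 81 = 145
145 → 1² + 4² + 5² = 1 + 16 + 25 = 42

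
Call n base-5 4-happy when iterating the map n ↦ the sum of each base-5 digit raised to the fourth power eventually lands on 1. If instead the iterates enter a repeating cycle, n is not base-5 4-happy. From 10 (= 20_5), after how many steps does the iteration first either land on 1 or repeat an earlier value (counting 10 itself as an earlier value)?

10 = (2,0)_5 → 2⁴ + 0⁴ = 16 + 0 = 16
16 = (3,1)_5 → 3⁴ + 1⁴ = 81 + 1 = 82
82 = (3,1,2)_5 → 3⁴ + 1⁴ + 2⁴ = 81 + 1 + 16 = 98
98 = (3,4,3)_5 → 3⁴ + 4⁴ + 3⁴ = 81 + 256 + 81 = 418
418 = (3,1,3,3)_5 → 3⁴ + 1⁴ + 3⁴ + 3⁴ = 81 + 1 + 81 + 81 = 244
244 = (1,4,3,4)_5 → 1⁴ + 4⁴ + 3⁴ + 4⁴ = 1 + 256 + 81 + 256 = 594
594 = (4,3,3,4)_5 → 4⁴ + 3⁴ + 3⁴ + 4⁴ = 256 + 81 + 81 + 256 = 674
674 = (1,0,1,4,4)_5 → 1⁴ + 0⁴ + 1⁴ + 4⁴ + 4⁴ = 1 + 0 + 1 + 256 + 256 = 514
514 = (4,0,2,4)_5 → 4⁴ + 0⁴ + 2⁴ + 4⁴ = 256 + 0 + 16 + 256 = 528
528 = (4,1,0,3)_5 → 4⁴ + 1⁴ + 0⁴ + 3⁴ = 256 + 1 + 0 + 81 = 338
338 = (2,3,2,3)_5 → 2⁴ + 3⁴ + 2⁴ + 3⁴ = 16 + 81 + 16 + 81 = 194
194 = (1,2,3,4)_5 → 1⁴ + 2⁴ + 3⁴ + 4⁴ = 1 + 16 + 81 + 256 = 354
354 = (2,4,0,4)_5 → 2⁴ + 4⁴ + 0⁴ + 4⁴ = 16 + 256 + 0 + 256 = 528  — 528 repeats.
That took 13 steps.

13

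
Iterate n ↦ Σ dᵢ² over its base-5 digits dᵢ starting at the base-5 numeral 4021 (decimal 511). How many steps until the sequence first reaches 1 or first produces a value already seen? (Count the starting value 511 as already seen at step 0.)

511 = (4,0,2,1)_5 → 21
21 = (4,1)_5 → 17
17 = (3,2)_5 → 13
13 = (2,3)_5 → 13  — 13 repeats.
That took 4 steps.

4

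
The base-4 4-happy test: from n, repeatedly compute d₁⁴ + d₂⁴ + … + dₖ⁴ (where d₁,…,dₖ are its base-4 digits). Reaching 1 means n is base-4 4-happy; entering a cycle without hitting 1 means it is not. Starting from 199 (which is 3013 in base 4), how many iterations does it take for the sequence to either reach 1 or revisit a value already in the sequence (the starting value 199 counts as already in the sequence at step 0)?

199 = (3,0,1,3)_4 → 3⁴ + 0⁴ + 1⁴ + 3⁴ = 163
163 = (2,2,0,3)_4 → 2⁴ + 2⁴ + 0⁴ + 3⁴ = 113
113 = (1,3,0,1)_4 → 1⁴ + 3⁴ + 0⁴ + 1⁴ = 83
83 = (1,1,0,3)_4 → 1⁴ + 1⁴ + 0⁴ + 3⁴ = 83  — 83 repeats.
That took 4 steps.

4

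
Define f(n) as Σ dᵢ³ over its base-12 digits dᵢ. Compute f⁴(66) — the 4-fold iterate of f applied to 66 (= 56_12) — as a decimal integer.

66 = (5,6)_12 → 5³ + 6³ = 125 + 216 = 341
341 = (2,4,5)_12 → 2³ + 4³ + 5³ = 8 + 64 + 125 = 197
197 = (1,4,5)_12 → 1³ + 4³ + 5³ = 1 + 64 + 125 = 190
190 = (1,3,10)_12 → 1³ + 3³ + 10³ = 1 + 27 + 1000 = 1028

1028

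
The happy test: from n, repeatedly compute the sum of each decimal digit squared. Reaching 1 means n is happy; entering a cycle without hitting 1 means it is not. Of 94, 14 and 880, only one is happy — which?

94: 94 → 97 → 130 → 10 → 1  — reaches 1 (happy)
14: 14 → 17 → 50 → 25 → 29 → 85 → 89 → 145 → 42 → 20 → 4 → 16 → 37 → 58 → 89  — repeats 89 (not happy)
880: 880 → 128 → 69 → 117 → 51 → 26 → 40 → 16 → 37 → 58 → 89 → 145 → 42 → 20 → 4 → 16  — repeats 16 (not happy)

94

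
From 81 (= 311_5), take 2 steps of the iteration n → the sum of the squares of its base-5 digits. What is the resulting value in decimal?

81 = (3,1,1)_5 → 3² + 1² + 1² = 11
11 = (2,1)_5 → 2² + 1² = 5

5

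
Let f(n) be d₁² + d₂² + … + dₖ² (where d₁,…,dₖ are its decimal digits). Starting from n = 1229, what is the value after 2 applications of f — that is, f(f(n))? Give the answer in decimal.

81

1229 → 1² + 2² + 2² + 9² = 90
90 → 9² + 0² = 81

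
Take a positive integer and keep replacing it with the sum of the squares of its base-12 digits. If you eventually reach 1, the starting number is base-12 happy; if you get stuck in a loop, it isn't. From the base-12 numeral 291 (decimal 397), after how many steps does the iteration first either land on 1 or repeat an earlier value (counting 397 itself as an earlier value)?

13

397 = (2,9,1)_12 → 2² + 9² + 1² = 4 + 81 + 1 = 86
86 = (7,2)_12 → 7² + 2² = 49 + 4 = 53
53 = (4,5)_12 → 4² + 5² = 16 + 25 = 41
41 = (3,5)_12 → 3² + 5² = 9 + 25 = 34
34 = (2,10)_12 → 2² + 10² = 4 + 100 = 104
104 = (8,8)_12 → 8² + 8² = 64 + 64 = 128
128 = (10,8)_12 → 10² + 8² = 100 + 64 = 164
164 = (1,1,8)_12 → 1² + 1² + 8² = 1 + 1 + 64 = 66
66 = (5,6)_12 → 5² + 6² = 25 + 36 = 61
61 = (5,1)_12 → 5² + 1² = 25 + 1 = 26
26 = (2,2)_12 → 2² + 2² = 4 + 4 = 8
8 = (8)_12 → 8² = 64
64 = (5,4)_12 → 5² + 4² = 25 + 16 = 41  — 41 repeats.
That took 13 steps.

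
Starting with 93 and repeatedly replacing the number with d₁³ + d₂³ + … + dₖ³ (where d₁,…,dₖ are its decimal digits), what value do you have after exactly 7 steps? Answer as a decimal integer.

153

93 → 9³ + 3³ = 729 + 27 = 756
756 → 7³ + 5³ + 6³ = 343 + 125 + 216 = 684
684 → 6³ + 8³ + 4³ = 216 + 512 + 64 = 792
792 → 7³ + 9³ + 2³ = 343 + 729 + 8 = 1080
1080 → 1³ + 0³ + 8³ + 0³ = 1 + 0 + 512 + 0 = 513
513 → 5³ + 1³ + 3³ = 125 + 1 + 27 = 153
153 → 1³ + 5³ + 3³ = 1 + 125 + 27 = 153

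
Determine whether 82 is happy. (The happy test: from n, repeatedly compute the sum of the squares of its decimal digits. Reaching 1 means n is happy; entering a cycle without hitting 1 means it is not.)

happy

82 → 8² + 2² = 64 + 4 = 68
68 → 6² + 8² = 36 + 64 = 100
100 → 1² + 0² + 0² = 1 + 0 + 0 = 1  — reached 1.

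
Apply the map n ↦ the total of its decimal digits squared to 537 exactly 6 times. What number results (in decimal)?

537 → 5² + 3² + 7² = 83
83 → 8² + 3² = 73
73 → 7² + 3² = 58
58 → 5² + 8² = 89
89 → 8² + 9² = 145
145 → 1² + 4² + 5² = 42

42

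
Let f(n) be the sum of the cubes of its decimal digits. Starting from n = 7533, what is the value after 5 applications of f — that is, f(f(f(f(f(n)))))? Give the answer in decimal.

99

7533 → 7³ + 5³ + 3³ + 3³ = 343 + 125 + 27 + 27 = 522
522 → 5³ + 2³ + 2³ = 125 + 8 + 8 = 141
141 → 1³ + 4³ + 1³ = 1 + 64 + 1 = 66
66 → 6³ + 6³ = 216 + 216 = 432
432 → 4³ + 3³ + 2³ = 64 + 27 + 8 = 99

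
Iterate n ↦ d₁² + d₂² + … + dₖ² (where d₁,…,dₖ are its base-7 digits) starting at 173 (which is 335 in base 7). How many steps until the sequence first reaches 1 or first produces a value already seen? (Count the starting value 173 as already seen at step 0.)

173 = (3,3,5)_7 → 3² + 3² + 5² = 9 + 9 + 25 = 43
43 = (6,1)_7 → 6² + 1² = 36 + 1 = 37
37 = (5,2)_7 → 5² + 2² = 25 + 4 = 29
29 = (4,1)_7 → 4² + 1² = 16 + 1 = 17
17 = (2,3)_7 → 2² + 3² = 4 + 9 = 13
13 = (1,6)_7 → 1² + 6² = 1 + 36 = 37  — 37 repeats.
That took 6 steps.

6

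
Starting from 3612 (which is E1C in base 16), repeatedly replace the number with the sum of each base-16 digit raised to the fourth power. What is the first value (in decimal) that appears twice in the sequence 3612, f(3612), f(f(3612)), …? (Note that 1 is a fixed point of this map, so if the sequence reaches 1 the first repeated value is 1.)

3612 = (14,1,12)_16 → 14⁴ + 1⁴ + 12⁴ = 38416 + 1 + 20736 = 59153
59153 = (14,7,1,1)_16 → 14⁴ + 7⁴ + 1⁴ + 1⁴ = 38416 + 2401 + 1 + 1 = 40819
40819 = (9,15,7,3)_16 → 9⁴ + 15⁴ + 7⁴ + 3⁴ = 6561 + 50625 + 2401 + 81 = 59668
59668 = (14,9,1,4)_16 → 14⁴ + 9⁴ + 1⁴ + 4⁴ = 38416 + 6561 + 1 + 256 = 45234
45234 = (11,0,11,2)_16 → 11⁴ + 0⁴ + 11⁴ + 2⁴ = 14641 + 0 + 14641 + 16 = 29298
29298 = (7,2,7,2)_16 → 7⁴ + 2⁴ + 7⁴ + 2⁴ = 2401 + 16 + 2401 + 16 = 4834
4834 = (1,2,14,2)_16 → 1⁴ + 2⁴ + 14⁴ + 2⁴ = 1 + 16 + 38416 + 16 = 38449
38449 = (9,6,3,1)_16 → 9⁴ + 6⁴ + 3⁴ + 1⁴ = 6561 + 1296 + 81 + 1 = 7939
7939 = (1,15,0,3)_16 → 1⁴ + 15⁴ + 0⁴ + 3⁴ = 1 + 50625 + 0 + 81 = 50707
50707 = (12,6,1,3)_16 → 12⁴ + 6⁴ + 1⁴ + 3⁴ = 20736 + 1296 + 1 + 81 = 22114
22114 = (5,6,6,2)_16 → 5⁴ + 6⁴ + 6⁴ + 2⁴ = 625 + 1296 + 1296 + 16 = 3233
3233 = (12,10,1)_16 → 12⁴ + 10⁴ + 1⁴ = 20736 + 10000 + 1 = 30737
30737 = (7,8,1,1)_16 → 7⁴ + 8⁴ + 1⁴ + 1⁴ = 2401 + 4096 + 1 + 1 = 6499
6499 = (1,9,6,3)_16 → 1⁴ + 9⁴ + 6⁴ + 3⁴ = 1 + 6561 + 1296 + 81 = 7939  — 7939 already appeared earlier.

7939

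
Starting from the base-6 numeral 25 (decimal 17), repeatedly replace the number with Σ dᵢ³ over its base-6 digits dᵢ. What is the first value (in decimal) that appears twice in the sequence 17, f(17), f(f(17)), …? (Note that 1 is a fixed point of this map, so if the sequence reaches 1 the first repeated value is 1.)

1

17 = (2,5)_6 → 133
133 = (3,4,1)_6 → 92
92 = (2,3,2)_6 → 43
43 = (1,1,1)_6 → 3
3 = (3)_6 → 27
27 = (4,3)_6 → 91
91 = (2,3,1)_6 → 36
36 = (1,0,0)_6 → 1  — reached the fixed point 1.
1 → 1, so 1 is the first repeated value.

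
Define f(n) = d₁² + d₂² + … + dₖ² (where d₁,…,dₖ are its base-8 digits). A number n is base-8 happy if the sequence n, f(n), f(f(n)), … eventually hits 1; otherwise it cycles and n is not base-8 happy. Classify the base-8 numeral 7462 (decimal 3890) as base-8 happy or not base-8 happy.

3890 = (7,4,6,2)_8 → 7² + 4² + 6² + 2² = 105
105 = (1,5,1)_8 → 1² + 5² + 1² = 27
27 = (3,3)_8 → 3² + 3² = 18
18 = (2,2)_8 → 2² + 2² = 8
8 = (1,0)_8 → 1² + 0² = 1  — reached 1.

base-8 happy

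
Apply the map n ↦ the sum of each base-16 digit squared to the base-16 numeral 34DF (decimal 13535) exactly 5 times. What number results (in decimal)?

13535 = (3,4,13,15)_16 → 3² + 4² + 13² + 15² = 9 + 16 + 169 + 225 = 419
419 = (1,10,3)_16 → 1² + 10² + 3² = 1 + 100 + 9 = 110
110 = (6,14)_16 → 6² + 14² = 36 + 196 = 232
232 = (14,8)_16 → 14² + 8² = 196 + 64 = 260
260 = (1,0,4)_16 → 1² + 0² + 4² = 1 + 0 + 16 = 17

17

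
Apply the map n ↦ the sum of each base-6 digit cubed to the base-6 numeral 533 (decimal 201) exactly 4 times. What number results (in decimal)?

36

201 = (5,3,3)_6 → 5³ + 3³ + 3³ = 125 + 27 + 27 = 179
179 = (4,5,5)_6 → 4³ + 5³ + 5³ = 64 + 125 + 125 = 314
314 = (1,2,4,2)_6 → 1³ + 2³ + 4³ + 2³ = 1 + 8 + 64 + 8 = 81
81 = (2,1,3)_6 → 2³ + 1³ + 3³ = 8 + 1 + 27 = 36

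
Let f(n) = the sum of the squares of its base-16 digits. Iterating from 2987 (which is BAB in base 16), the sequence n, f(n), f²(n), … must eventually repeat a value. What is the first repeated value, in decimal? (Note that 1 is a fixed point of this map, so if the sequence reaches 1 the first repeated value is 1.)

2987 = (11,10,11)_16 → 342
342 = (1,5,6)_16 → 62
62 = (3,14)_16 → 205
205 = (12,13)_16 → 313
313 = (1,3,9)_16 → 91
91 = (5,11)_16 → 146
146 = (9,2)_16 → 85
85 = (5,5)_16 → 50
50 = (3,2)_16 → 13
13 = (13)_16 → 169
169 = (10,9)_16 → 181
181 = (11,5)_16 → 146  — 146 already appeared earlier.

146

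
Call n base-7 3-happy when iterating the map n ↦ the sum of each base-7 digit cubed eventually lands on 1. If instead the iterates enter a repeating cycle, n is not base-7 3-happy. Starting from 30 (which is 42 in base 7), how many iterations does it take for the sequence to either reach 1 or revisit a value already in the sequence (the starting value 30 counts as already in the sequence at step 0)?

4

30 = (4,2)_7 → 4³ + 2³ = 72
72 = (1,3,2)_7 → 1³ + 3³ + 2³ = 36
36 = (5,1)_7 → 5³ + 1³ = 126
126 = (2,4,0)_7 → 2³ + 4³ + 0³ = 72  — 72 repeats.
That took 4 steps.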